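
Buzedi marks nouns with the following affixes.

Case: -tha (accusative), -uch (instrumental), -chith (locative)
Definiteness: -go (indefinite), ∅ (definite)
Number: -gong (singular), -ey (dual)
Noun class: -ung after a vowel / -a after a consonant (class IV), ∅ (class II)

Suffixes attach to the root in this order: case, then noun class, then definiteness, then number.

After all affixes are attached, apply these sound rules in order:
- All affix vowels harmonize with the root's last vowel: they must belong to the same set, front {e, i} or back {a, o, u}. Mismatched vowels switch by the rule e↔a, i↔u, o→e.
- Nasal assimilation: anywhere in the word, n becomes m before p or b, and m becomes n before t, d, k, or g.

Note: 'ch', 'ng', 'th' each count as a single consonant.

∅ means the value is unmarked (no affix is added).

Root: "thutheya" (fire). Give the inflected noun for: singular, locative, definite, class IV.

Attach case locative -chith → thutheyachith.
Attach noun class class IV -a (after consonant 'th') → thutheyachitha.
definiteness = definite: zero marking, form stays thutheyachitha.
Attach number singular -gong → thutheyachithagong.
Apply vowel harmony: thutheyachithagong → thutheyachuthagong.
Nasal assimilation: no change.

thutheyachuthagong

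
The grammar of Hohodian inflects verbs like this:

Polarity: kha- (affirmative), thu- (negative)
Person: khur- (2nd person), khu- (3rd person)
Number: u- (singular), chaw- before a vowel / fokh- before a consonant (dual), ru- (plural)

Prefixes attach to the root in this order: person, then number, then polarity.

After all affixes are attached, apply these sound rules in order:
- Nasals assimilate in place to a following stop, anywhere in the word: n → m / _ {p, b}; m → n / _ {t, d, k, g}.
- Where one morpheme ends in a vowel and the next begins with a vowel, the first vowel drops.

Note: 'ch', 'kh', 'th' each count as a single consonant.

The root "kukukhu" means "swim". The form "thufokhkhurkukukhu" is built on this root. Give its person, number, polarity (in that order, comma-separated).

Segment: thu-fokh-khur-kukukhu.
person: khur- → 2nd person.
number: chaw/fokh- → dual.
polarity: thu- → negative.

2nd person, dual, negative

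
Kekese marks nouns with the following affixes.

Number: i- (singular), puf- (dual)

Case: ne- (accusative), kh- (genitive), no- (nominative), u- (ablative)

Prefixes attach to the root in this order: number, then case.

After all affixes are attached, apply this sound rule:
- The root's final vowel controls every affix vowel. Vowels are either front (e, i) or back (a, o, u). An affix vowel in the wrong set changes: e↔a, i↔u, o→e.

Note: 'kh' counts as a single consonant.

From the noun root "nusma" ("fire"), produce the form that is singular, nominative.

nounusma

Attach number singular i- → inusma.
Attach case nominative no- → noinusma.
Apply vowel harmony: noinusma → nounusma.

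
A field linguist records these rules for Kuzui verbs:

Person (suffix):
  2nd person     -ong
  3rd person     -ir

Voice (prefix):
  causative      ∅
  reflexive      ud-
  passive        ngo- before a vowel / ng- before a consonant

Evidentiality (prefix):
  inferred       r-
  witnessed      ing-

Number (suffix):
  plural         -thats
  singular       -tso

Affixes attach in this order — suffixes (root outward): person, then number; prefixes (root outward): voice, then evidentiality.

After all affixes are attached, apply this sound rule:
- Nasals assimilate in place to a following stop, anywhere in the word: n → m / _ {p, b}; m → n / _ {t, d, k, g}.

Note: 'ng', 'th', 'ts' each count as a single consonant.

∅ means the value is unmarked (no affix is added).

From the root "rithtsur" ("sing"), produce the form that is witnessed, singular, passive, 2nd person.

ingngrithtsurongtso

Attach voice passive ng- (before consonant 'r') → ngrithtsur.
Attach person 2nd person -ong → ngrithtsurong.
Attach number singular -tso → ngrithtsurongtso.
Attach evidentiality witnessed ing- → ingngrithtsurongtso.
Nasal assimilation: no change.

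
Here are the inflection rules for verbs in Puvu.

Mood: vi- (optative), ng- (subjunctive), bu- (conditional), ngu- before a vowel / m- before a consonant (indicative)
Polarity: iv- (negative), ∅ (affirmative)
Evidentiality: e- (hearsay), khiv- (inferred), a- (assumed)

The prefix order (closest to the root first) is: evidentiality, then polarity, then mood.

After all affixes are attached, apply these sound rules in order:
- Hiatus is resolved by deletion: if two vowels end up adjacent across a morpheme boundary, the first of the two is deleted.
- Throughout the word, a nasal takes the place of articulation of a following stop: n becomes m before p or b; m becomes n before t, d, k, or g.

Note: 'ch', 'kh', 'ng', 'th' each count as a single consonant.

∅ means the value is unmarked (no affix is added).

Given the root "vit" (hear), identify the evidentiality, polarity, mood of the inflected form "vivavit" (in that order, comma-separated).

assumed, negative, optative

Segment: vi-iv-a-vit.
evidentiality: a- → assumed.
polarity: iv- → negative.
mood: vi- → optative.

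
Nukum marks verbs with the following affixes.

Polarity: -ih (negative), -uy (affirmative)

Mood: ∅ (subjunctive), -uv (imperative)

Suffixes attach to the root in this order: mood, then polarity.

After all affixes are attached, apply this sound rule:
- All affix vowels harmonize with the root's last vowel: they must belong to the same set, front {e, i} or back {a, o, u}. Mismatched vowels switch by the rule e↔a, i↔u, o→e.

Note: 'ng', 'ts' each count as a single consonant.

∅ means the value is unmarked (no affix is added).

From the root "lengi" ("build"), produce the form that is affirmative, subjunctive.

lengiiy

mood = subjunctive: zero marking, form stays lengi.
Attach polarity affirmative -uy → lengiuy.
Apply vowel harmony: lengiuy → lengiiy.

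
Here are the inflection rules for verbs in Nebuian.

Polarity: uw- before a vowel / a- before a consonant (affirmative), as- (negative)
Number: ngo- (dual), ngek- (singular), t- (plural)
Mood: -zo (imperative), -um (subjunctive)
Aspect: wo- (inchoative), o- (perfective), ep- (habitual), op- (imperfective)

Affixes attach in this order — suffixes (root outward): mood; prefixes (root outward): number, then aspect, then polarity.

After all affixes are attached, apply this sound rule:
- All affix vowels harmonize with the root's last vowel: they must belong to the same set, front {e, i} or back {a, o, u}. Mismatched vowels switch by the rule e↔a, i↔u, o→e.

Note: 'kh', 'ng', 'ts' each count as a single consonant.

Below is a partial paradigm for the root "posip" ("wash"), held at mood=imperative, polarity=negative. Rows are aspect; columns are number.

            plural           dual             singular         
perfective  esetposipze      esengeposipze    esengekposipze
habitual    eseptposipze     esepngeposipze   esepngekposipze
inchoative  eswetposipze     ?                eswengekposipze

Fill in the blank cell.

Attach number dual ngo- → ngoposip.
Attach mood imperative -zo → ngoposipzo.
Attach aspect inchoative wo- → wongoposipzo.
Attach polarity negative as- → aswongoposipzo.
Apply vowel harmony: aswongoposipzo → eswengeposipze.

eswengeposipze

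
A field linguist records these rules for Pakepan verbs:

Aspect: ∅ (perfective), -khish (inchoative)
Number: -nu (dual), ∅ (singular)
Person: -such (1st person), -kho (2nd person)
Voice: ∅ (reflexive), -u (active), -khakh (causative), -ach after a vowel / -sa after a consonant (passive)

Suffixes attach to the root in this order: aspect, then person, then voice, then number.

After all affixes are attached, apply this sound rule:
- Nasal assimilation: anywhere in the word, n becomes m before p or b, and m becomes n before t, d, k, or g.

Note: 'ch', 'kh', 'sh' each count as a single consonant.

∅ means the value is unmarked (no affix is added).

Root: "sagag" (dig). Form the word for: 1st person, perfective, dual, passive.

sagagsuchsanu

aspect = perfective: zero marking, form stays sagag.
Attach person 1st person -such → sagagsuch.
Attach voice passive -sa (after consonant 'ch') → sagagsuchsa.
Attach number dual -nu → sagagsuchsanu.
Nasal assimilation: no change.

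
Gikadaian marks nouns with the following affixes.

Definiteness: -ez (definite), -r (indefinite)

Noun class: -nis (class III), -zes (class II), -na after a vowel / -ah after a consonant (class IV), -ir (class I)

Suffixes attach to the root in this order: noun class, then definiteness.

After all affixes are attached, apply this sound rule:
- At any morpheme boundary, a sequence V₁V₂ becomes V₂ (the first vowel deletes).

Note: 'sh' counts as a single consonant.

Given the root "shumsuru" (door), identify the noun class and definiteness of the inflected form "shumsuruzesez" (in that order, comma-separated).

class II, definite

Segment: shumsuru-zes-ez.
noun class: -zes → class II.
definiteness: -ez → definite.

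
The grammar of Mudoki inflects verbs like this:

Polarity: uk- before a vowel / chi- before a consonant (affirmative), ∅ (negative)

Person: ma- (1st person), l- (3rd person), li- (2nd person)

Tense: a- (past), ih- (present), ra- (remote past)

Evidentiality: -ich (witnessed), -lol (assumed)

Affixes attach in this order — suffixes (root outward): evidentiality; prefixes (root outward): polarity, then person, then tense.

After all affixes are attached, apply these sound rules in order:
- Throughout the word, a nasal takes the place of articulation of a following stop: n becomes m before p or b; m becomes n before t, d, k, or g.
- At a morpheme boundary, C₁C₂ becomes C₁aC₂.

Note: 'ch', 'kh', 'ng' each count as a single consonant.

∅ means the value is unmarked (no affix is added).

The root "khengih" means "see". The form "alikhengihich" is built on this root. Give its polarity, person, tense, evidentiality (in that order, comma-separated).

negative, 2nd person, past, witnessed

Segment: a-li-khengih-ich.
polarity: ∅ → negative.
person: li- → 2nd person.
tense: a- → past.
evidentiality: -ich → witnessed.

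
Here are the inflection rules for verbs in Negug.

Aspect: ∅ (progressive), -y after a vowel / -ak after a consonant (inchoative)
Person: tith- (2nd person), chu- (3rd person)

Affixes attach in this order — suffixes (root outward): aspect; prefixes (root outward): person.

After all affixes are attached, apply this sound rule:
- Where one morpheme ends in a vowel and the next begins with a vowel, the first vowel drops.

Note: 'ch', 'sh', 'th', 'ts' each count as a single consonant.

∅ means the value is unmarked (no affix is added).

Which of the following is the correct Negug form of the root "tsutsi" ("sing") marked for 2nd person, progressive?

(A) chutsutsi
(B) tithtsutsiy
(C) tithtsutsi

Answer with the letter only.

Attach person 2nd person tith- → tithtsutsi.
aspect = progressive: zero marking, form stays tithtsutsi.
Vowel deletion: no change.
So the correct form is tithtsutsi, option (C).
(A) chutsutsi is wrong: it uses 3rd person instead of 2nd person for person.
(B) tithtsutsiy is wrong: it uses inchoative instead of progressive for aspect.

C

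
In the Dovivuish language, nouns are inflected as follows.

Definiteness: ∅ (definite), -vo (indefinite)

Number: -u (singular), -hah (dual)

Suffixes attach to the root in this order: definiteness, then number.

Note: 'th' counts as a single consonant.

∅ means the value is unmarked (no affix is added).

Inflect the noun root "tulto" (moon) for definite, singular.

tultou

definiteness = definite: zero marking, form stays tulto.
Attach number singular -u → tultou.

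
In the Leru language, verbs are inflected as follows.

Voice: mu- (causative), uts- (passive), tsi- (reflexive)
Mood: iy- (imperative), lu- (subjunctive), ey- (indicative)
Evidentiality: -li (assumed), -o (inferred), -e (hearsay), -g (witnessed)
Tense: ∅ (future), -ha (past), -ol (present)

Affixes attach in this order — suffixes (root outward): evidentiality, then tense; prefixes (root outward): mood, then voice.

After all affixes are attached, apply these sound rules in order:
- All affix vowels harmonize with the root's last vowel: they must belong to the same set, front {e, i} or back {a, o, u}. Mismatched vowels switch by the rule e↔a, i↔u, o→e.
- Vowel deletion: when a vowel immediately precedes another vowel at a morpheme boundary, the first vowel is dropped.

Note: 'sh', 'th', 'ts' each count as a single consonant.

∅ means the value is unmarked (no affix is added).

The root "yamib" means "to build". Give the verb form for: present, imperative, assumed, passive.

itsiyyamiblel

Attach mood imperative iy- → iyyamib.
Attach evidentiality assumed -li → iyyamibli.
Attach tense present -ol → iyyamibliol.
Attach voice passive uts- → utsiyyamibliol.
Apply vowel harmony: utsiyyamibliol → itsiyyamibliel.
Apply vowel deletion: itsiyyamibliel → itsiyyamiblel.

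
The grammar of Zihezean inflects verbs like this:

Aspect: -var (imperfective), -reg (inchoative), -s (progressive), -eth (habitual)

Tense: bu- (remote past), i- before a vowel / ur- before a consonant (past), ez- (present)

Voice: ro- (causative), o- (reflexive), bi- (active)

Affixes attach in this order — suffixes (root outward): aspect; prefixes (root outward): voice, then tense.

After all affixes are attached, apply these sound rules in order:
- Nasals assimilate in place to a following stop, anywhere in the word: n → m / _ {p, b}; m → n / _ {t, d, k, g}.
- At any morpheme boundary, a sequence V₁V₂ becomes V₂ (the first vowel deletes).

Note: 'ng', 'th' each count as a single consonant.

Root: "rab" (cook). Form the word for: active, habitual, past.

Attach voice active bi- → birab.
Attach aspect habitual -eth → birabeth.
Attach tense past ur- (before consonant 'b') → urbirabeth.
Nasal assimilation: no change.
Vowel deletion: no change.

urbirabeth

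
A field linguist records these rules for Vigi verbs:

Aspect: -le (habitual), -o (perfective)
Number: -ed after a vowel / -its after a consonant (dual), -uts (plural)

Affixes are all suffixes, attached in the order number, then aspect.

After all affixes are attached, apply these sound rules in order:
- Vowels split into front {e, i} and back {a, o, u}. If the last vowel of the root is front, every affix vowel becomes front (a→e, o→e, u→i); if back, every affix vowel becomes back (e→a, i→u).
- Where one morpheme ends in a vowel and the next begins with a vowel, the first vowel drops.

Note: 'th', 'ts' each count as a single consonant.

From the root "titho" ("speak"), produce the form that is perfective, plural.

Attach number plural -uts → tithouts.
Attach aspect perfective -o → tithoutso.
Vowel harmony: no change.
Apply vowel deletion: tithoutso → tithutso.

tithutso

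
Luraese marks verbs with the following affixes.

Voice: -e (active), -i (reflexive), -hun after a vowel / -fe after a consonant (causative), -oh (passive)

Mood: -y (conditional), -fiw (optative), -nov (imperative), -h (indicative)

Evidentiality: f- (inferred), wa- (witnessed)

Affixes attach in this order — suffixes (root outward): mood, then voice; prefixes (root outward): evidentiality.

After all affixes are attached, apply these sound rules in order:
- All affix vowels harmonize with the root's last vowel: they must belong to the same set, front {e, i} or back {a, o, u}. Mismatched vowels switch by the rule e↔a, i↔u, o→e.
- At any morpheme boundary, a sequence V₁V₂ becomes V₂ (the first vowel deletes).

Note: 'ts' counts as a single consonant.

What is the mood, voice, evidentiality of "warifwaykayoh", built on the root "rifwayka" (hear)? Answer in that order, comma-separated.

conditional, passive, witnessed

Segment: wa-rifwayka-y-oh.
mood: -y → conditional.
voice: -oh → passive.
evidentiality: wa- → witnessed.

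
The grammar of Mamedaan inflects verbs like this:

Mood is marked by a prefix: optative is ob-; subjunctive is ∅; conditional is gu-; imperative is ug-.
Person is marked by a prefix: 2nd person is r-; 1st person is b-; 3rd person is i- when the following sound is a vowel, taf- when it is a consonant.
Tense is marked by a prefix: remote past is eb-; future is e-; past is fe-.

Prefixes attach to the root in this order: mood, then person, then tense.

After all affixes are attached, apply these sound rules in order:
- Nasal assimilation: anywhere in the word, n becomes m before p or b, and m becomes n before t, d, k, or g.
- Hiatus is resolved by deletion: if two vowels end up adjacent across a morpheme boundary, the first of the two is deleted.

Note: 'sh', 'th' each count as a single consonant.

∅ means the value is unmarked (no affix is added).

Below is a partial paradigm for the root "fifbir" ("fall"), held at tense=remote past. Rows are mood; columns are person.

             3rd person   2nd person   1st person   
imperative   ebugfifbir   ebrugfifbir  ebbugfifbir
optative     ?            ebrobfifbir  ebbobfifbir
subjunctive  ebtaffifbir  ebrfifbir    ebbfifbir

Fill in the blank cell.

ebobfifbir

Attach mood optative ob- → obfifbir.
Attach person 3rd person i- (before vowel 'o') → iobfifbir.
Attach tense remote past eb- → ebiobfifbir.
Nasal assimilation: no change.
Apply vowel deletion: ebiobfifbir → ebobfifbir.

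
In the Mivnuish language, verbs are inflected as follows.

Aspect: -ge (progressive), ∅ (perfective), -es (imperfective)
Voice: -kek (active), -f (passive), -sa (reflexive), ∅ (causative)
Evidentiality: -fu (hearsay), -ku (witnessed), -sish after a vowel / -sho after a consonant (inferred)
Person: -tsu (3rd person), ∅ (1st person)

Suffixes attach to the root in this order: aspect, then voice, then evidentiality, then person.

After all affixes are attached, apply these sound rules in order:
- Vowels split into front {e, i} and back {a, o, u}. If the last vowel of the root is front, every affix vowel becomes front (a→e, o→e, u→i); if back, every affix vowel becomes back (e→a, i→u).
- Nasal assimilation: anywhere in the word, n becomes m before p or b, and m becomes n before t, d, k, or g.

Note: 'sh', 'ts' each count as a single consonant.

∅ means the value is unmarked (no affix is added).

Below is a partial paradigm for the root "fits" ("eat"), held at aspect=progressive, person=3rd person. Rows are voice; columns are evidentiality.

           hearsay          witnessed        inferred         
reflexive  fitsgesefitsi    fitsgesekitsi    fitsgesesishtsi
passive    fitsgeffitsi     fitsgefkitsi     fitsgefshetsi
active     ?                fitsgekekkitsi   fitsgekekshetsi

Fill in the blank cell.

Attach aspect progressive -ge → fitsge.
Attach voice active -kek → fitsgekek.
Attach evidentiality hearsay -fu → fitsgekekfu.
Attach person 3rd person -tsu → fitsgekekfutsu.
Apply vowel harmony: fitsgekekfutsu → fitsgekekfitsi.
Nasal assimilation: no change.

fitsgekekfitsi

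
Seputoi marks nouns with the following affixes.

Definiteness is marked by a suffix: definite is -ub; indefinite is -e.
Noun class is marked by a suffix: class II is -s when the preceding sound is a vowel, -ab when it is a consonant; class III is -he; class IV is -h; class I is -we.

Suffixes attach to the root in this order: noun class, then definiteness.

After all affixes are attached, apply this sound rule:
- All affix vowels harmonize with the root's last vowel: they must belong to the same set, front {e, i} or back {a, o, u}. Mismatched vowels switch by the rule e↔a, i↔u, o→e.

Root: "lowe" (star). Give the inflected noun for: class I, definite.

loweweib

Attach noun class class I -we → lowewe.
Attach definiteness definite -ub → loweweub.
Apply vowel harmony: loweweub → loweweib.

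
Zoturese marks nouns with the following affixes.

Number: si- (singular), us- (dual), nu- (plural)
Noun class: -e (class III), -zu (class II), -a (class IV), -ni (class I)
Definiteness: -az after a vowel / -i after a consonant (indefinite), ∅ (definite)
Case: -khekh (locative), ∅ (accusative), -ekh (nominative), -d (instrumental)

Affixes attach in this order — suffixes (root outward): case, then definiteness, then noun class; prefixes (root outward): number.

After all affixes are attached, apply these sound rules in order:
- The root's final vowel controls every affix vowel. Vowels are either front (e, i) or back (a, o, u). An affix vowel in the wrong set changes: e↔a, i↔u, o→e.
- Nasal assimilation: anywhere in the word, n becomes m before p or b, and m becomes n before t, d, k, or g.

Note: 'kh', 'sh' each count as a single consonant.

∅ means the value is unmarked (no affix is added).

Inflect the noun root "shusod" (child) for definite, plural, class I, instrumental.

nushusoddnu

Attach case instrumental -d → shusodd.
definiteness = definite: zero marking, form stays shusodd.
Attach noun class class I -ni → shusoddni.
Attach number plural nu- → nushusoddni.
Apply vowel harmony: nushusoddni → nushusoddnu.
Nasal assimilation: no change.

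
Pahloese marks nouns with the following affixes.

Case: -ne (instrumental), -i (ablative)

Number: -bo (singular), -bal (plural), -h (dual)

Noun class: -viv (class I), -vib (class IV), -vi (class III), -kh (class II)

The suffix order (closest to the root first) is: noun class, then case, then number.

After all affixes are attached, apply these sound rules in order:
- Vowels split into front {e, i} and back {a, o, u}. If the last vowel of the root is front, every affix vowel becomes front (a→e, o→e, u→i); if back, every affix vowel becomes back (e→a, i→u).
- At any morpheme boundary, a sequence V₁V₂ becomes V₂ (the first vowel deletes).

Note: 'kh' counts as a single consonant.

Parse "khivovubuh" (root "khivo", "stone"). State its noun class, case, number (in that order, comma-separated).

Segment: khivo-vib-i-h.
noun class: -vib → class IV.
case: -i → ablative.
number: -h → dual.

class IV, ablative, dual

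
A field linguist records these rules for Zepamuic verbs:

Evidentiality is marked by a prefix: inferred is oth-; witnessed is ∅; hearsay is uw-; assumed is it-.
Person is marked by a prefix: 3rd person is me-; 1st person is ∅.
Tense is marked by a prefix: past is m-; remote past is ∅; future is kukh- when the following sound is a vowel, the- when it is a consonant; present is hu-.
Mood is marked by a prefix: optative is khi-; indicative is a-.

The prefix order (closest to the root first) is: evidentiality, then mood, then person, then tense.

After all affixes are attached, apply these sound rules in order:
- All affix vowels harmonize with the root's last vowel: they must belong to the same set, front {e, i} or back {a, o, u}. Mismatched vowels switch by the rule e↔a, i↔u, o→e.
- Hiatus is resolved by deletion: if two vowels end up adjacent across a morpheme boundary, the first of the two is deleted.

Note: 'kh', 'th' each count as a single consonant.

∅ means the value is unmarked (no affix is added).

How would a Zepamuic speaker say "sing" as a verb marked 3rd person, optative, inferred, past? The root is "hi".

mmekhethhi

Attach evidentiality inferred oth- → othhi.
Attach mood optative khi- → khiothhi.
Attach person 3rd person me- → mekhiothhi.
Attach tense past m- → mmekhiothhi.
Apply vowel harmony: mmekhiothhi → mmekhiethhi.
Apply vowel deletion: mmekhiethhi → mmekhethhi.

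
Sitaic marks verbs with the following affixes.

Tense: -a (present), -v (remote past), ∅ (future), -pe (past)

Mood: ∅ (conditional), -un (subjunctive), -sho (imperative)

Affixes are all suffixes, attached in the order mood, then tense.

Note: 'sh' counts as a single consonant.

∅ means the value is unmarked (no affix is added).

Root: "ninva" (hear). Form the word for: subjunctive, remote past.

Attach mood subjunctive -un → ninvaun.
Attach tense remote past -v → ninvaunv.

ninvaunv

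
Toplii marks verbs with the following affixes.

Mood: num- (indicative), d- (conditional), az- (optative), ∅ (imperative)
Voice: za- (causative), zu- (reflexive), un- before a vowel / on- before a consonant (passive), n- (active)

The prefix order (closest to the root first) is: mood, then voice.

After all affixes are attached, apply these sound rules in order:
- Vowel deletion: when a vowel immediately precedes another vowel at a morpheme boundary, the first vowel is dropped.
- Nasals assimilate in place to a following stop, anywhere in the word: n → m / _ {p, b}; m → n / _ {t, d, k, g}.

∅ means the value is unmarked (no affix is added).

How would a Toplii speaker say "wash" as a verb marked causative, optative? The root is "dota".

zazdota

Attach mood optative az- → azdota.
Attach voice causative za- → zaazdota.
Apply vowel deletion: zaazdota → zazdota.
Nasal assimilation: no change.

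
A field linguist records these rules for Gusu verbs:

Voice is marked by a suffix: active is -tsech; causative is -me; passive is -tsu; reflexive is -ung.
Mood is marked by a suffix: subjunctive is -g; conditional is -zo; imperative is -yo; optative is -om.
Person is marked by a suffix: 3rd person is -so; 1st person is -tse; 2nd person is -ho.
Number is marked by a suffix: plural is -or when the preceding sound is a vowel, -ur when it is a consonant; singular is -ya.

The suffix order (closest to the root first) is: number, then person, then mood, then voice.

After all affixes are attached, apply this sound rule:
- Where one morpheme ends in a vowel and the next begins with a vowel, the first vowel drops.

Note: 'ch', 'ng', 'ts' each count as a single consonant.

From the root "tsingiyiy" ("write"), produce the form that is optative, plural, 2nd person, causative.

Attach number plural -ur (after consonant 'y') → tsingiyiyur.
Attach person 2nd person -ho → tsingiyiyurho.
Attach mood optative -om → tsingiyiyurhoom.
Attach voice causative -me → tsingiyiyurhoomme.
Apply vowel deletion: tsingiyiyurhoomme → tsingiyiyurhomme.

tsingiyiyurhomme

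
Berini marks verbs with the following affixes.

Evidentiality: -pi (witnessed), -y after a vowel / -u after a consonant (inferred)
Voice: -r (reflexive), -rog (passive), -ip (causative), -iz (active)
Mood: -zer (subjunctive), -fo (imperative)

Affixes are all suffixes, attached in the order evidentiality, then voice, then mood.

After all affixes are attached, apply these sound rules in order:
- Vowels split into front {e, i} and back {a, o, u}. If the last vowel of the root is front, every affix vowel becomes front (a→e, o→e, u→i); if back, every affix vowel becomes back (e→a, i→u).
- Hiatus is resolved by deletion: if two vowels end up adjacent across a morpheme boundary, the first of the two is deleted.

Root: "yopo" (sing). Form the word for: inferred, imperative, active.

yopoyuzfo

Attach evidentiality inferred -y (after vowel 'o') → yopoy.
Attach voice active -iz → yopoyiz.
Attach mood imperative -fo → yopoyizfo.
Apply vowel harmony: yopoyizfo → yopoyuzfo.
Vowel deletion: no change.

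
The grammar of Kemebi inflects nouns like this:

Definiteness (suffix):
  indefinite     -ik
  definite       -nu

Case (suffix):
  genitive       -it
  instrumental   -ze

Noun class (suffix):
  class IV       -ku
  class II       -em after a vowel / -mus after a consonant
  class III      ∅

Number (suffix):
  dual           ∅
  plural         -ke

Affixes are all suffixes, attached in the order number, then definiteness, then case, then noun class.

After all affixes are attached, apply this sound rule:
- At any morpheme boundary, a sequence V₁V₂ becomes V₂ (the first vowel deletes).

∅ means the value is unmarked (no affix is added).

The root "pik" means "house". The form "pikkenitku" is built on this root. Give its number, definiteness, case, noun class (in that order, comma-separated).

Segment: pik-ke-nu-it-ku.
number: -ke → plural.
definiteness: -nu → definite.
case: -it → genitive.
noun class: -ku → class IV.

plural, definite, genitive, class IV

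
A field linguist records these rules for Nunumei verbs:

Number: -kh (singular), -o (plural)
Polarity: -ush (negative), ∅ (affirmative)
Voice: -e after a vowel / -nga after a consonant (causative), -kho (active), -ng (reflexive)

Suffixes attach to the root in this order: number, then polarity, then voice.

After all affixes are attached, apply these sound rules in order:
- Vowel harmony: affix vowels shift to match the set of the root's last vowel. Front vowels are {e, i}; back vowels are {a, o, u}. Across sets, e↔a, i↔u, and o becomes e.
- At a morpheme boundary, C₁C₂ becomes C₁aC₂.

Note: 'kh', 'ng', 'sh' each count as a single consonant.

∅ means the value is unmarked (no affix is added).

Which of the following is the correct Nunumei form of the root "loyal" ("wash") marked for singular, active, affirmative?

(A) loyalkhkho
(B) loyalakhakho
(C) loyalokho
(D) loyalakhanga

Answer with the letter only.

Attach number singular -kh → loyalkh.
polarity = affirmative: zero marking, form stays loyalkh.
Attach voice active -kho → loyalkhkho.
Vowel harmony: no change.
Apply epenthesis: loyalkhkho → loyalakhakho.
So the correct form is loyalakhakho, option (B).
(C) loyalokho is wrong: it uses plural instead of singular for number.
(A) loyalkhkho is wrong: it fails to apply the sound rule(s).
(D) loyalakhanga is wrong: it uses causative instead of active for voice.

B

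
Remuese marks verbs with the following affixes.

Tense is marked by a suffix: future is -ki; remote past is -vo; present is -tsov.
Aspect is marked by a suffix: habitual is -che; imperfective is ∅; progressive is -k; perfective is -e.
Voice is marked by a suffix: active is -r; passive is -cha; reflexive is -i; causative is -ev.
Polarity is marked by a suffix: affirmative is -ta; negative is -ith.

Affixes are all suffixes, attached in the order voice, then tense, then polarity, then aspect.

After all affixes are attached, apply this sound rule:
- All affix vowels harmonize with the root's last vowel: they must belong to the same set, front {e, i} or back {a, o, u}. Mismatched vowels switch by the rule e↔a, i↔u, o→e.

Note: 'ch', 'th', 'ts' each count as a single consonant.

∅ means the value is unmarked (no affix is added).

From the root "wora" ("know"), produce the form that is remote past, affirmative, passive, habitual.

Attach voice passive -cha → woracha.
Attach tense remote past -vo → worachavo.
Attach polarity affirmative -ta → worachavota.
Attach aspect habitual -che → worachavotache.
Apply vowel harmony: worachavotache → worachavotacha.

worachavotacha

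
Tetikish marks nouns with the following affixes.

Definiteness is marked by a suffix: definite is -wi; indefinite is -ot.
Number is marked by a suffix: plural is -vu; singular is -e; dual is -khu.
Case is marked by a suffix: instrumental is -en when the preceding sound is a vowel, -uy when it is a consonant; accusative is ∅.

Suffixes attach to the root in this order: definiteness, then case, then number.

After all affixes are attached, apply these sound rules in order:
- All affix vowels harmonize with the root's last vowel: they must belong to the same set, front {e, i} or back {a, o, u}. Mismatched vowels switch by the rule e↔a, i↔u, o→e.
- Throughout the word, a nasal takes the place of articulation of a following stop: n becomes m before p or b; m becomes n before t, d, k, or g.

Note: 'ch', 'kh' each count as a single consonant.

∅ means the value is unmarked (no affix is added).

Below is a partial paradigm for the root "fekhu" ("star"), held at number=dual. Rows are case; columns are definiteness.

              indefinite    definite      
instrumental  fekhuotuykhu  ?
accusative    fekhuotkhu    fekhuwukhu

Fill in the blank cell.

fekhuwuankhu

Attach definiteness definite -wi → fekhuwi.
Attach case instrumental -en (after vowel 'i') → fekhuwien.
Attach number dual -khu → fekhuwienkhu.
Apply vowel harmony: fekhuwienkhu → fekhuwuankhu.
Nasal assimilation: no change.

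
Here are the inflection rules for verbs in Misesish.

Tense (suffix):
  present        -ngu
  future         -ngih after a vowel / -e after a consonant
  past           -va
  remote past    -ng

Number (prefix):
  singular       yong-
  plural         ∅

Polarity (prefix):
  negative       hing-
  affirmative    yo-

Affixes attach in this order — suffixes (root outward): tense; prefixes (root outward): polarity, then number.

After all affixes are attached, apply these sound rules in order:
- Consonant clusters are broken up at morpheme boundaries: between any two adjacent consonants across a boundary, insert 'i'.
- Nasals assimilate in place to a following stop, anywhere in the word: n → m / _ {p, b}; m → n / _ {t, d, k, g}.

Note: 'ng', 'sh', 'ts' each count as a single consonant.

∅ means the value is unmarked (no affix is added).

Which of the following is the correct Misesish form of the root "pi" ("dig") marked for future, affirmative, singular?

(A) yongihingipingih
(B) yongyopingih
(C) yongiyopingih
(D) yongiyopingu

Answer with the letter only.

C

Attach polarity affirmative yo- → yopi.
Attach tense future -ngih (after vowel 'i') → yopingih.
Attach number singular yong- → yongyopingih.
Apply epenthesis: yongyopingih → yongiyopingih.
Nasal assimilation: no change.
So the correct form is yongiyopingih, option (C).
(A) yongihingipingih is wrong: it uses negative instead of affirmative for polarity.
(D) yongiyopingu is wrong: it uses present instead of future for tense.
(B) yongyopingih is wrong: it fails to apply the sound rule(s).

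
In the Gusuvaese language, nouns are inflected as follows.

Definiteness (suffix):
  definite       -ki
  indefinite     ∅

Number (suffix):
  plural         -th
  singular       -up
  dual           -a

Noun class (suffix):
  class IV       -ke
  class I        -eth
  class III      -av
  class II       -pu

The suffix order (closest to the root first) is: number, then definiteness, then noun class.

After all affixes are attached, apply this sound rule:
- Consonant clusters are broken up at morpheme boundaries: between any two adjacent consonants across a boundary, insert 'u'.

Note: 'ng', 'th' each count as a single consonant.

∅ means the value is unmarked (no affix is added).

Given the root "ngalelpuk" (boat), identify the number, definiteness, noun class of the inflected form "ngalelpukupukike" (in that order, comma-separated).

singular, definite, class IV

Segment: ngalelpuk-up-ki-ke.
number: -up → singular.
definiteness: -ki → definite.
noun class: -ke → class IV.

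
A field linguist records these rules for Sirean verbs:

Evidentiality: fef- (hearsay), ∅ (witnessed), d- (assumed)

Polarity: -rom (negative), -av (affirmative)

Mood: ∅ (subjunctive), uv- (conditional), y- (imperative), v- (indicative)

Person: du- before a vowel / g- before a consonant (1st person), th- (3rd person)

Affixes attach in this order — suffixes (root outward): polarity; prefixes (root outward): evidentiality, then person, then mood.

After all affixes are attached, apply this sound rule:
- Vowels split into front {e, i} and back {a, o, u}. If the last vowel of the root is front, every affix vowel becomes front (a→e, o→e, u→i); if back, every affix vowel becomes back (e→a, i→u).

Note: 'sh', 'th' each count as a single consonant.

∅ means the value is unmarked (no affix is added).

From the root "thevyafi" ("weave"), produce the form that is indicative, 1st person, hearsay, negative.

Attach evidentiality hearsay fef- → fefthevyafi.
Attach person 1st person g- (before consonant 'f') → gfefthevyafi.
Attach polarity negative -rom → gfefthevyafirom.
Attach mood indicative v- → vgfefthevyafirom.
Apply vowel harmony: vgfefthevyafirom → vgfefthevyafirem.

vgfefthevyafirem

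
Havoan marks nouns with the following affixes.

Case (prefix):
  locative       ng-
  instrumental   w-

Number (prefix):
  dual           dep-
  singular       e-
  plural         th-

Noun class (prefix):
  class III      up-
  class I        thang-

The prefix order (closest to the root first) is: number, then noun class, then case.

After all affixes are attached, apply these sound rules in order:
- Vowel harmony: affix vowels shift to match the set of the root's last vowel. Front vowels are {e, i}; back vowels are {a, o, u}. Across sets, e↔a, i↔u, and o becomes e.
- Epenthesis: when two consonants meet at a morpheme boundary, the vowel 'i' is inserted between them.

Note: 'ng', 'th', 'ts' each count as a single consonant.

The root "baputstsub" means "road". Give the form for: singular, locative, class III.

Attach number singular e- → ebaputstsub.
Attach noun class class III up- → upebaputstsub.
Attach case locative ng- → ngupebaputstsub.
Apply vowel harmony: ngupebaputstsub → ngupabaputstsub.
Epenthesis: no change.

ngupabaputstsub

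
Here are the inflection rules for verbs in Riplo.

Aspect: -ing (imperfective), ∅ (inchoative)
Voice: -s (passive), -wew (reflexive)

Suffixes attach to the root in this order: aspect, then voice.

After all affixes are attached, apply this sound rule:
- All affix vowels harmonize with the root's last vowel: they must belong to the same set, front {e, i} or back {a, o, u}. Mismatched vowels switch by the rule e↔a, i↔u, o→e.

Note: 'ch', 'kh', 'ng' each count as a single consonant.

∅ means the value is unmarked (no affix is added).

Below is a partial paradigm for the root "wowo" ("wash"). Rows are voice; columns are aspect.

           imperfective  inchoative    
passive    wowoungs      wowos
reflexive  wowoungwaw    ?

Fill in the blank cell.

aspect = inchoative: zero marking, form stays wowo.
Attach voice reflexive -wew → wowowew.
Apply vowel harmony: wowowew → wowowaw.

wowowaw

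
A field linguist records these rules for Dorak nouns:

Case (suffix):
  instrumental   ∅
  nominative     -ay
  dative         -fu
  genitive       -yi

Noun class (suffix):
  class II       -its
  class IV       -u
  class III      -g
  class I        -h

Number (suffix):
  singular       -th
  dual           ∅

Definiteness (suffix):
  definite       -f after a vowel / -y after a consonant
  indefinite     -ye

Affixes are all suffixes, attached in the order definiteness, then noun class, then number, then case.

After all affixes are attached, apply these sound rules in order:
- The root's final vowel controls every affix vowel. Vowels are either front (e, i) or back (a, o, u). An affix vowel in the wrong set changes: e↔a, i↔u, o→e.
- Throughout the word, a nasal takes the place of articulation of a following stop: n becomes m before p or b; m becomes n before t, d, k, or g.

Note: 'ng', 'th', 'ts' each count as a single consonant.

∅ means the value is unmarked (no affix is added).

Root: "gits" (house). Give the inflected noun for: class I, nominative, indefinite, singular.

gitsyehthey

Attach definiteness indefinite -ye → gitsye.
Attach noun class class I -h → gitsyeh.
Attach number singular -th → gitsyehth.
Attach case nominative -ay → gitsyehthay.
Apply vowel harmony: gitsyehthay → gitsyehthey.
Nasal assimilation: no change.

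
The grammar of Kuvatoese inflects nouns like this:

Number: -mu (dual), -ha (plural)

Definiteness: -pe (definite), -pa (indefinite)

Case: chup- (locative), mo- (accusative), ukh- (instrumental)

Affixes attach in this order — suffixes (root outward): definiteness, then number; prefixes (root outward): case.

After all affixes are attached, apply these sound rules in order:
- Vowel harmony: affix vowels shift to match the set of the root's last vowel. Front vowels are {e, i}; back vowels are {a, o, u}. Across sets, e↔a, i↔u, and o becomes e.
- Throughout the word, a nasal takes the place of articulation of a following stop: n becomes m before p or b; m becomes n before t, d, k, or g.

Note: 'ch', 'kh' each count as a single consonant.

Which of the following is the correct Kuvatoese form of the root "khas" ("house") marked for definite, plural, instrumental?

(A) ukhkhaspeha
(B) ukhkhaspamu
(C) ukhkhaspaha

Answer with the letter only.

C

Attach case instrumental ukh- → ukhkhas.
Attach definiteness definite -pe → ukhkhaspe.
Attach number plural -ha → ukhkhaspeha.
Apply vowel harmony: ukhkhaspeha → ukhkhaspaha.
Nasal assimilation: no change.
So the correct form is ukhkhaspaha, option (C).
(B) ukhkhaspamu is wrong: it uses dual instead of plural for number.
(A) ukhkhaspeha is wrong: it fails to apply the sound rule(s).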